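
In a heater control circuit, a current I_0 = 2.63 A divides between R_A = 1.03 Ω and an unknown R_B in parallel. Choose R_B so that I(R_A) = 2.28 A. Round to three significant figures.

R_B ≈ 6.71 Ω

The fraction through R_A equals R_B/(R_A+R_B).
2.28/2.63 = R_B/(R_A + R_B) → R_B = R_A · (0.8669)/(1 − 0.8669) = 1.03 × 6.514 = 6.710 Ω.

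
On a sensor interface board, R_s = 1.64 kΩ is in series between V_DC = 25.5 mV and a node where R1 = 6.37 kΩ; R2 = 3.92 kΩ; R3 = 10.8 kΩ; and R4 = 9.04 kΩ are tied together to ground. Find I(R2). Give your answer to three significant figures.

I ≈ 3.24 µA

Equivalent of the parallel group: R_p = 1.625 kΩ.
Node voltage V_A = V_DC · R_p/(R_s + R_p) = 25.5 × 0.4977 = 12.69 mV.
I(R2) = V_A / R2 = 12.69/3.92 = 3.238 µA.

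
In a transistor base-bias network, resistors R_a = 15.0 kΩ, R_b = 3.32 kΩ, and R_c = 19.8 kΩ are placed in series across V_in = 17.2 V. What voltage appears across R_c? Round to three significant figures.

V ≈ 8.93 V

ΣR = 15.0 + 3.32 + 19.8 = 38.12 kΩ.
By the voltage-divider rule, V = 17.2 × 19.80/38.12 = 8.934 V.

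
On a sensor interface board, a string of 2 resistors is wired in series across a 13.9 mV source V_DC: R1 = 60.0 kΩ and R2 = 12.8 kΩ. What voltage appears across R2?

V ≈ 2.44 mV

Total series resistance ΣR = 60.0 + 12.8 = 72.80 kΩ.
By the voltage-divider rule, V = 13.9 × 12.80/72.80 = 2.444 mV.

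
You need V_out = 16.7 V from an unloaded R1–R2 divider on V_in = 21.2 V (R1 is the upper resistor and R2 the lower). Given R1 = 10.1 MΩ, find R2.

R2 ≈ 37.5 MΩ

Required fraction k = V_out/V_in = 0.7877.
R2 = R1 · 0.7877/(1 − 0.7877) = 37.48 MΩ.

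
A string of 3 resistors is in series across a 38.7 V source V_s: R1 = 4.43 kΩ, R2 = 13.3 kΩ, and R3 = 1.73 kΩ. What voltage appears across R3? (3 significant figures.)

Total series resistance ΣR = 4.43 + 13.3 + 1.73 = 19.46 kΩ.
By the voltage-divider rule, V = 38.7 × 1.730/19.46 = 3.440 V.

V ≈ 3.44 V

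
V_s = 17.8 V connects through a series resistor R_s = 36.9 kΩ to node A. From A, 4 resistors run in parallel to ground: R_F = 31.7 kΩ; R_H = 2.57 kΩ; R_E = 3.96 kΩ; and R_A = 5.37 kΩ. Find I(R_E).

Parallel bank: R_p = 1/(1/31.7 + 1/2.57 + 1/3.96 + 1/5.37) = 1.164 kΩ.
V_A = 17.8 × 1.164/38.06 = 0.5441 V.
I(R_E) = V_A / R_E = 0.5441/3.96 = 0.1374 mA.

I ≈ 0.137 mA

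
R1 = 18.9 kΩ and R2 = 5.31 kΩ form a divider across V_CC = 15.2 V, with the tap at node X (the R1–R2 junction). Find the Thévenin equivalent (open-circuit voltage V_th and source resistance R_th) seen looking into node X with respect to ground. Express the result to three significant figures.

V_th ≈ 3.33 V, R_th ≈ 4.15 kΩ

Open-circuit (no load on X): V_th = V_CC · R2/(R1 + R2) = 15.2 × 5.31/(18.90 + 5.31) = 3.334 V.
With V_CC suppressed (replaced by a short), R_th = R1 ‖ R2 = (18.90 × 5.31)/(18.90 + 5.31) = 4.145 kΩ.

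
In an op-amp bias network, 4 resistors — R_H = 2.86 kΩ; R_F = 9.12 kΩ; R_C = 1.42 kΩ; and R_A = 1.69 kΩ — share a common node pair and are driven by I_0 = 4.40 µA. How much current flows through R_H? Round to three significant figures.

I ≈ 0.876 µA

ΣG = 1/2.86 + 1/9.12 + 1/1.42 + 1/1.69 = 1.755.
Current divider: I(R_H) = I_0 · G_k/ΣG = 4.40 × (0.3497/1.755) = 4.40 × 0.1992 = 0.8765 µA.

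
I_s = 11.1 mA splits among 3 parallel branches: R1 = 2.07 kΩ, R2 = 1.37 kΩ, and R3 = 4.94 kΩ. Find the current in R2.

I ≈ 5.72 mA

Total conductance ΣG = 1/2.07 + 1/1.37 + 1/4.94 = 1.415 (units of 1/kΩ).
By the current-divider rule, I = I_s · G_k/ΣG = 11.1 × 0.5157 = 5.724 mA.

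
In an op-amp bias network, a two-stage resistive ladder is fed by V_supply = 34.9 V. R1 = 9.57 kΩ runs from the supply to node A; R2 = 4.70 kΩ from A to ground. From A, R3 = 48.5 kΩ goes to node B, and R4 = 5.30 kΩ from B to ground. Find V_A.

V_A ≈ 10.9 V

The second stage (R3 + R4 = 53.80 kΩ) loads node A in parallel with R2.
Effective lower resistance at A: R2 ‖ 53.80 = 4.322 kΩ.
First divider: V_A = V_supply · 4.322/(9.57 + 4.322) = 10.86 V.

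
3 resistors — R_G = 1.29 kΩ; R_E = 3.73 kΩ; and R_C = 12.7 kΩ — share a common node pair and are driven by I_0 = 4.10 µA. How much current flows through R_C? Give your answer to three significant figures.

Conductances: ΣG = 1/1.29 + 1/3.73 + 1/12.7 = 1.122 (1/kΩ).
By the current-divider rule, I = I_0 · G_k/ΣG = 4.10 × 0.07018 = 0.2877 µA.

I ≈ 0.288 µA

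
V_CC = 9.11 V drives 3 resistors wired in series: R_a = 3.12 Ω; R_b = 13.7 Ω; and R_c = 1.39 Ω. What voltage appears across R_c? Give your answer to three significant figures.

Total series resistance ΣR = 3.12 + 13.7 + 1.39 = 18.21 Ω.
Voltage divider: V = V_CC · (1.390 / 18.21) = 9.11 × 0.07633 = 0.6954 V.

V ≈ 0.695 V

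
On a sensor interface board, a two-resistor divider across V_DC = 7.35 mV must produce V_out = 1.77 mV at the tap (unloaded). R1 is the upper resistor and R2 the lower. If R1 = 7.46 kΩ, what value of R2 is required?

V_out/V_DC = R2/(R1+R2) = 0.2408.
Rearranging, R2 = R1·k/(1−k) = 7.46 × 0.3172 = 2.366 kΩ.

R2 ≈ 2.37 kΩ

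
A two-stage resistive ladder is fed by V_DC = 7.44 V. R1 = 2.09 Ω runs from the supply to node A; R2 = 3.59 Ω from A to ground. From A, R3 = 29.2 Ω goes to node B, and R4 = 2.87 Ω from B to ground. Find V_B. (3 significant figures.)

V_B ≈ 0.404 V

Looking into the second stage from A: R3 + R4 = 32.07 Ω appears in parallel with R2.
R2 ‖ (R3+R4) = 3.229 Ω.
V_A = 7.44 × 3.229/(2.09 + 3.229) = 4.516 V.
Stage 2 is unloaded, so V_B = V_A · R4/(R3+R4) = 4.516 × 2.87/32.07 = 0.4042 V.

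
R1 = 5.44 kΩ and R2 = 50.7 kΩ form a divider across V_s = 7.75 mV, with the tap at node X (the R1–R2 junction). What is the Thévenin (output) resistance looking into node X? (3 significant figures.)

R_th ≈ 4.91 kΩ

Zeroing V_s shorts the top of R1 to ground, so R_th = R1 ‖ R2 = 4.913 kΩ.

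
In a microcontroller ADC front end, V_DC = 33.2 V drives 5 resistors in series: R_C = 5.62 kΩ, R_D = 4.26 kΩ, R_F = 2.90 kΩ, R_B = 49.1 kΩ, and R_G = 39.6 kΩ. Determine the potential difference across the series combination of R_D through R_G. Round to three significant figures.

V ≈ 31.4 V

Series total: ΣR = 5.62 + 4.26 + 2.90 + 49.1 + 39.6 = 101.5 kΩ.
R_{R_D..R_G} = 4.26 + 2.90 + 49.1 + 39.6 = 95.86 kΩ.
V = V_DC · R/ΣR = 33.2 × 0.9446 = 31.36 V.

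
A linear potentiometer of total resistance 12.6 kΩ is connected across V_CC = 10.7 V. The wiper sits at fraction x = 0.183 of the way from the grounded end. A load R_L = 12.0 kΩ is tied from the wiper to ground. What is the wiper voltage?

Split the track: R_lower = x·R_p = 2.306 kΩ, R_upper = (1−x)·R_p = 10.29 kΩ.
R_L loads the lower segment: effective lower R = 1.934 kΩ.
Loaded-divider output: V_out = 10.7 × 0.1582 = 1.692 V.
(Unloaded: V_out = x·V_CC = 1.96 V.)

V_out ≈ 1.69 V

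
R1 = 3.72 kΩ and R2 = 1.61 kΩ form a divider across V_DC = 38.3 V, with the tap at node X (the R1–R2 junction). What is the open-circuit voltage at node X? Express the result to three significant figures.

V_th ≈ 11.6 V

Open-circuit (no load on X): V_th = V_DC · R2/(R1 + R2) = 38.3 × 1.61/(3.720 + 1.61) = 11.57 V.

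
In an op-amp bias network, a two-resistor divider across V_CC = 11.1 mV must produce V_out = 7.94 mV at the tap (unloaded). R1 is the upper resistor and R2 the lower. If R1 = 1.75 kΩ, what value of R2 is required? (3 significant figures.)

R2 ≈ 4.40 kΩ

Required fraction k = V_out/V_CC = 0.7153.
Rearranging, R2 = R1·k/(1−k) = 1.75 × 2.513 = 4.397 kΩ.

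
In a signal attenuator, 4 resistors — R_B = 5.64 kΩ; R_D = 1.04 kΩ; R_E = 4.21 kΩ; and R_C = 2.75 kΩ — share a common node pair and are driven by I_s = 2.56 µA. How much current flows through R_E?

I ≈ 0.349 µA

Conductances: ΣG = 1/5.64 + 1/1.04 + 1/4.21 + 1/2.75 = 1.740 (1/kΩ).
R_E takes the fraction G_k/ΣG = 0.2375/1.740 = 0.1365, so I = 2.56 × 0.1365 = 0.3495 µA.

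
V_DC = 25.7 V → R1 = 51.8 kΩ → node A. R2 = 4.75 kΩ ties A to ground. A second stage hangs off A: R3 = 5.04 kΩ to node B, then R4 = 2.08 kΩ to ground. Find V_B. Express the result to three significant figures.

Node A sees R2 in parallel with the series input of stage 2, R3 + R4 = 7.120 kΩ.
Effective lower resistance at A: R2 ‖ 7.120 = 2.849 kΩ.
So V_A = 25.7 × 0.05214 = 1.340 V.
Then the unloaded second divider: V_B = V_A × R4/(R3+R4) = 1.340 × 0.2921 = 0.3914 V.

V_B ≈ 0.391 V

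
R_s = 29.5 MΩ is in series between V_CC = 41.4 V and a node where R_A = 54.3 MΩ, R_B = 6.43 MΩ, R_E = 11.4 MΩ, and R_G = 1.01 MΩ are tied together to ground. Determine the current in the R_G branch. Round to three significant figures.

Combine the parallel branches: R_p = (1/54.3 + 1/6.43 + 1/11.4 + 1/1.01)⁻¹ = 0.7989 MΩ.
Node voltage V_A = V_CC · R_p/(R_s + R_p) = 41.4 × 0.02637 = 1.092 V.
Branch current I = V_A/R_G = 1.092/1.01 = 1.081 µA.
(Equivalently: I_total = 1.366 µA, then current-divider fraction G_k/ΣG = 0.7910.)

I ≈ 1.08 µA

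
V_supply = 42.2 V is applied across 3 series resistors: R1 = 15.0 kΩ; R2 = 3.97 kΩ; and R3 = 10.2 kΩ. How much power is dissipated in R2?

Series current I = V_supply/ΣR = 42.2/29.17 = 1.447 mA.
P = I²R = 2.093 × 3.97 = 8.309 mW.

P ≈ 8.31 mW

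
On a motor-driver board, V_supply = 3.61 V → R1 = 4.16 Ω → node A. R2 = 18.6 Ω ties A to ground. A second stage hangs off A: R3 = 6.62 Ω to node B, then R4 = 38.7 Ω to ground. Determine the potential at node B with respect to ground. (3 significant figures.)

V_B ≈ 2.34 V

Looking into the second stage from A: R3 + R4 = 45.32 Ω appears in parallel with R2.
R2 ‖ (R3+R4) = 13.19 Ω.
So V_A = 3.61 × 0.7602 = 2.744 V.
Then the unloaded second divider: V_B = V_A × R4/(R3+R4) = 2.744 × 0.8539 = 2.343 V.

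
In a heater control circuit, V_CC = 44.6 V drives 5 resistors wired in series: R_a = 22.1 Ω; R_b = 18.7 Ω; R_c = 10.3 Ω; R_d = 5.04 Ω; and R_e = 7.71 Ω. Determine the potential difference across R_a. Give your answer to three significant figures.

V ≈ 15.4 V

Series total: ΣR = 22.1 + 18.7 + 10.3 + 5.04 + 7.71 = 63.85 Ω.
Voltage divider: V = V_CC · (22.10 / 63.85) = 44.6 × 0.3461 = 15.44 V.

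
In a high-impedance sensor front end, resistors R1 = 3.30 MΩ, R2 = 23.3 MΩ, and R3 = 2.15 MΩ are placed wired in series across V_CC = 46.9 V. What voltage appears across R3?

V ≈ 3.51 V

Series total: ΣR = 3.30 + 23.3 + 2.15 = 28.75 MΩ.
By the voltage-divider rule, V = 46.9 × 2.150/28.75 = 3.507 V.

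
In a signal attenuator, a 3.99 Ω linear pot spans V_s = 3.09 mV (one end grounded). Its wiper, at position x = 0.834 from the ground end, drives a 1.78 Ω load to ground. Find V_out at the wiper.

V_out ≈ 1.97 mV

The pot divides into 0.6623 Ω above the wiper and 3.328 Ω below.
(x·R_p) ‖ R_L = 1.160 Ω.
Then V_out = V_s · 1.160/(0.6623 + 1.160) = 1.967 mV.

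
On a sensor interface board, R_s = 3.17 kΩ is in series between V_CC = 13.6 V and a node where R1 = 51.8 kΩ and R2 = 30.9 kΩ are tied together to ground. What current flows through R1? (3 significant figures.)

I ≈ 0.226 mA

Combine the parallel branches: R_p = (1/51.8 + 1/30.9)⁻¹ = 19.35 kΩ.
V_A = 13.6 × 19.35/22.52 = 11.69 V.
I(R1) = V_A / R1 = 11.69/51.8 = 0.2256 mA.
(Check via current divider: I_total = 0.6038 mA; share G_k/ΣG = 0.3736 → same result.)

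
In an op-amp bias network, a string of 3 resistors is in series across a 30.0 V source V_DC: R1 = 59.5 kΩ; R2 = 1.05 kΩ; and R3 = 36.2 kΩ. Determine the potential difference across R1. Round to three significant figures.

Series total: ΣR = 59.5 + 1.05 + 36.2 = 96.75 kΩ.
By the voltage-divider rule, V = 30.0 × 59.50/96.75 = 18.45 V.

V ≈ 18.4 V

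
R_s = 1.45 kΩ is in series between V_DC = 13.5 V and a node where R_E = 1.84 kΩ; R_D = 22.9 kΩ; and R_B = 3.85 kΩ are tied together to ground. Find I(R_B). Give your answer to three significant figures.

I ≈ 1.57 mA

Parallel bank: R_p = 1/(1/1.84 + 1/22.9 + 1/3.85) = 1.181 kΩ.
Node voltage V_A = V_DC · R_p/(R_s + R_p) = 13.5 × 0.4488 = 6.059 V.
I(R_B) = V_A / R_B = 6.059/3.85 = 1.574 mA.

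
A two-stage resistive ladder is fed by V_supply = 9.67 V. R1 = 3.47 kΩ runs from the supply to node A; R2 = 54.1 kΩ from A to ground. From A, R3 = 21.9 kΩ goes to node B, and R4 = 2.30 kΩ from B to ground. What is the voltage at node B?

V_B ≈ 0.761 V

Node A sees R2 in parallel with the series input of stage 2, R3 + R4 = 24.20 kΩ.
R2 ‖ (R3+R4) = 16.72 kΩ.
V_A = 9.67 × 16.72/(3.47 + 16.72) = 8.008 V.
V_B = V_A × 0.09504 = 0.7611 V.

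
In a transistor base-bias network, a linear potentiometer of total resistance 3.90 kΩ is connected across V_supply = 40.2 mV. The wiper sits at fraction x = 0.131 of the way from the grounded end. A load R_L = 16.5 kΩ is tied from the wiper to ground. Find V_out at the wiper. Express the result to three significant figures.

V_out ≈ 5.13 mV

The pot divides into 3.389 kΩ above the wiper and 0.5109 kΩ below.
(x·R_p) ‖ R_L = 0.4956 kΩ.
Loaded-divider output: V_out = 40.2 × 0.1276 = 5.128 mV.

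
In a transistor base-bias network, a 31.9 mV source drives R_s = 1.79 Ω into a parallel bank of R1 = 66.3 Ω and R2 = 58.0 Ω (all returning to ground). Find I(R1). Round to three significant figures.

I ≈ 0.455 mA

Parallel bank: R_p = 1/(1/66.3 + 1/58.0) = 30.94 Ω.
Node voltage V_A = V_CC · R_p/(R_s + R_p) = 31.9 × 0.9453 = 30.16 mV.
Branch current I = V_A/R1 = 30.16/66.3 = 0.4548 mA.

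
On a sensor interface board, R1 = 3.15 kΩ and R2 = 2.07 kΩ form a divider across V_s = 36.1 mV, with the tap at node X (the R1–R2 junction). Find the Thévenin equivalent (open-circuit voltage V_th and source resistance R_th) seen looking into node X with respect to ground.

V_th ≈ 14.3 mV, R_th ≈ 1.25 kΩ

Open-circuit (no load on X): V_th = V_s · R2/(R1 + R2) = 36.1 × 2.07/(3.150 + 2.07) = 14.32 mV.
Zeroing V_s shorts the top of R1 to ground, so R_th = R1 ‖ R2 = 1.249 kΩ.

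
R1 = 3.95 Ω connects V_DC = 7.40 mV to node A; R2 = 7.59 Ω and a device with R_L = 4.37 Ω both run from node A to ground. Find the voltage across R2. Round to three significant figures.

V_out ≈ 3.05 mV

First combine the lower leg with the load: R2 ‖ R_L = 2.773 Ω.
Now apply the divider: V_out = 7.40 × 0.4125 = 3.052 mV.
(Unloaded it would be 4.87 mV; the load pulls it down.)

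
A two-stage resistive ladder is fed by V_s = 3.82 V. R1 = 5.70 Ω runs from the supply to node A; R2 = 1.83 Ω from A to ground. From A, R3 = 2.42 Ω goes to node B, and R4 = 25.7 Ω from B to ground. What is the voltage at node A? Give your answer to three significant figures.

Node A sees R2 in parallel with the series input of stage 2, R3 + R4 = 28.12 Ω.
Effective lower resistance at A: R2 ‖ 28.12 = 1.718 Ω.
First divider: V_A = V_s · 1.718/(5.70 + 1.718) = 0.8848 V.

V_A ≈ 0.885 V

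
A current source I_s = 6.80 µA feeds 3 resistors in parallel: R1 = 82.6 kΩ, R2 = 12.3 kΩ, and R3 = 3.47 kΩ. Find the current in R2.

Conductances: ΣG = 1/82.6 + 1/12.3 + 1/3.47 = 0.3816 (1/kΩ).
Current divider: I(R2) = I_s · G_k/ΣG = 6.80 × (0.08130/0.3816) = 6.80 × 0.2131 = 1.449 µA.

I ≈ 1.45 µA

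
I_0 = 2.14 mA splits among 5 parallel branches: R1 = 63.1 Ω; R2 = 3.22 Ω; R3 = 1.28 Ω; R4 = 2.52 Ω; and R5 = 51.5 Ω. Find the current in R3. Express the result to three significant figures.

ΣG = 1/63.1 + 1/3.22 + 1/1.28 + 1/2.52 + 1/51.5 = 1.524.
Current divider: I(R3) = I_0 · G_k/ΣG = 2.14 × (0.7812/1.524) = 2.14 × 0.5127 = 1.097 mA.

I ≈ 1.10 mA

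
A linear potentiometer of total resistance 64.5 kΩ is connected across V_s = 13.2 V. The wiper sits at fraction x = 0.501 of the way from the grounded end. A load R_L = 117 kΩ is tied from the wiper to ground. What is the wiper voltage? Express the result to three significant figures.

Split the track: R_lower = x·R_p = 32.31 kΩ, R_upper = (1−x)·R_p = 32.19 kΩ.
(x·R_p) ‖ R_L = 25.32 kΩ.
Loaded-divider output: V_out = 13.2 × 0.4403 = 5.812 V.

V_out ≈ 5.81 V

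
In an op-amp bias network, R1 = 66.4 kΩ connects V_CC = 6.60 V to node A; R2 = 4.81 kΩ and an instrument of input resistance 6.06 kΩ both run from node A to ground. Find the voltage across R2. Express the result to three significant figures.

V_out ≈ 0.256 V

The load sits in parallel with R2, giving an effective lower resistance R2' = R2·R_L/(R2+R_L) = 2.682 kΩ.
Voltage divider with the loaded lower leg: V_out = 6.60 × 2.682/(66.4 + 2.682) = 6.60 × 0.03882 = 0.2562 V.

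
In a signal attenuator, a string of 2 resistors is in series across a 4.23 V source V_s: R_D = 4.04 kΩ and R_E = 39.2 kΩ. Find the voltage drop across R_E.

V ≈ 3.83 V

ΣR = 4.04 + 39.2 = 43.24 kΩ.
By the voltage-divider rule, V = 4.23 × 39.20/43.24 = 3.835 V.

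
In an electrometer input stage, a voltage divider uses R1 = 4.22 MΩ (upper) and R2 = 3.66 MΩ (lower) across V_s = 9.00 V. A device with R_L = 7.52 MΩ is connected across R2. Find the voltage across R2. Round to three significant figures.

First combine the lower leg with the load: R2 ‖ R_L = 2.462 MΩ.
Then V_out = V_s · R2'/(R1 + R2') = 9.00 × 2.462/6.682 = 3.316 V.

V_out ≈ 3.32 V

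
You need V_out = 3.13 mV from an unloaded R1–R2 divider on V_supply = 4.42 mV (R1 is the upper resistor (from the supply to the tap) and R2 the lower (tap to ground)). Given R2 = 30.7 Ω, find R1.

R1 ≈ 12.7 Ω

V_out/V_supply = R2/(R1+R2) = 0.7081.
R1 = R2·(1/k − 1) = 30.7 × 0.4121 = 12.65 Ω.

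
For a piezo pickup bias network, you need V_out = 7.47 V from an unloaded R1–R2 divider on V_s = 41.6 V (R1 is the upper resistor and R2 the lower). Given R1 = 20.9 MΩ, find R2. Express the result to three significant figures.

The divider ratio is R2/(R1+R2) = 7.47/41.6 = 0.1796.
R2 = R1 · 0.1796/(1 − 0.1796) = 4.574 MΩ.

R2 ≈ 4.57 MΩ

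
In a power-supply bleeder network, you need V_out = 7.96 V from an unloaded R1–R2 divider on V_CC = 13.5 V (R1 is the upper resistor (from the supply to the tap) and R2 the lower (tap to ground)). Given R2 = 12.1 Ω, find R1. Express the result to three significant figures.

R1 ≈ 8.42 Ω

V_out/V_CC = R2/(R1+R2) = 0.5896.
Rearranging, R1 = R2·(1−k)/k = 12.1 × 0.6960 = 8.421 Ω.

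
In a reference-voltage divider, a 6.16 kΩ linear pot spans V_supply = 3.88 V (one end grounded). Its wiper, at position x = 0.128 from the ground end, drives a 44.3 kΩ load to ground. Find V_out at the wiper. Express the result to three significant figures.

V_out ≈ 0.489 V

The pot divides into 5.372 kΩ above the wiper and 0.7885 kΩ below.
R_L loads the lower segment: effective lower R = 0.7747 kΩ.
Loaded-divider output: V_out = 3.88 × 0.1260 = 0.4890 V.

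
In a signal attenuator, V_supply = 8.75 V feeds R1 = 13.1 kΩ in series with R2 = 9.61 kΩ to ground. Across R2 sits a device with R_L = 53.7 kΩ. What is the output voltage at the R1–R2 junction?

The load sits in parallel with R2, giving an effective lower resistance R2' = R2·R_L/(R2+R_L) = 8.151 kΩ.
Then V_out = V_supply · R2'/(R1 + R2') = 8.75 × 8.151/21.25 = 3.356 V.

V_out ≈ 3.36 V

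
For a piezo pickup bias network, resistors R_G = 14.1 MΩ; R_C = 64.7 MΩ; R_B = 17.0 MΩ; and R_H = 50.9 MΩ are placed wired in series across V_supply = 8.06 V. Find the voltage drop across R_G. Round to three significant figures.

V ≈ 0.775 V

ΣR = 14.1 + 64.7 + 17.0 + 50.9 = 146.7 MΩ.
By the voltage-divider rule, V = 8.06 × 14.10/146.7 = 0.7747 V.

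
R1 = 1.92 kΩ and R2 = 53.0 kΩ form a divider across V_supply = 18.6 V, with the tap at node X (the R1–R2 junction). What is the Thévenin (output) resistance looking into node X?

R_th ≈ 1.85 kΩ

Looking into X with the source shorted: R_th = R1·R2/(R1+R2) = 1.920 × 53.0/54.92 = 1.853 kΩ.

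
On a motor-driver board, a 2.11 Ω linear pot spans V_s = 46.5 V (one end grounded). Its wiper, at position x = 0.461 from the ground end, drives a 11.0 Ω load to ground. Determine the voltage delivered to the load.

V_out ≈ 20.5 V

Split the track: R_lower = x·R_p = 0.9727 Ω, R_upper = (1−x)·R_p = 1.137 Ω.
Lower segment in parallel with the load: 0.9727 ‖ 11.0 = 0.8937 Ω.
V_out = 46.5 × 0.8937/(1.137 + 0.8937) = 20.46 V.
(Unloaded: V_out = x·V_s = 21.4 V.)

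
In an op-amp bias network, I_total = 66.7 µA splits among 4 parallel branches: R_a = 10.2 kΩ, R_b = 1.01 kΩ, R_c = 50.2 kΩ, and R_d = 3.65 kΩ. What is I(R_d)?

ΣG = 1/10.2 + 1/1.01 + 1/50.2 + 1/3.65 = 1.382.
R_d takes the fraction G_k/ΣG = 0.2740/1.382 = 0.1982, so I = 66.7 × 0.1982 = 13.22 µA.

I ≈ 13.2 µA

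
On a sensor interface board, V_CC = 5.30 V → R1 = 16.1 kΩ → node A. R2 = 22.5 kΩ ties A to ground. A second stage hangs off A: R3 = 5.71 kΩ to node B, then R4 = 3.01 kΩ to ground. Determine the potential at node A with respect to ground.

Node A sees R2 in parallel with the series input of stage 2, R3 + R4 = 8.720 kΩ.
R2 ‖ (R3+R4) = 6.284 kΩ.
So V_A = 5.30 × 0.2808 = 1.488 V.

V_A ≈ 1.49 V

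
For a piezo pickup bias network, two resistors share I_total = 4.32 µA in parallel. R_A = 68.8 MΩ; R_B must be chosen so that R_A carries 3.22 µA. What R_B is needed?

R_B ≈ 201 MΩ

The fraction through R_A equals R_B/(R_A+R_B).
3.22/4.32 = R_B/(R_A + R_B) → R_B = R_A · (0.7454)/(1 − 0.7454) = 68.8 × 2.927 = 201.4 MΩ.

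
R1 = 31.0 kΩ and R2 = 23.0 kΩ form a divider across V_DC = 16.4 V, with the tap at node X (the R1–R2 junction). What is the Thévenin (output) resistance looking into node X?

Zeroing V_DC shorts the top of R1 to ground, so R_th = R1 ‖ R2 = 13.20 kΩ.

R_th ≈ 13.2 kΩ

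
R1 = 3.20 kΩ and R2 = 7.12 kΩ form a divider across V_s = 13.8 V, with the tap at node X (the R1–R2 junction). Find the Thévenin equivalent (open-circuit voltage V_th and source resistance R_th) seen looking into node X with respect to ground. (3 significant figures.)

With X open, the divider is unloaded: V_th = 13.8 × 7.12/10.32 = 9.521 V.
With V_s suppressed (replaced by a short), R_th = R1 ‖ R2 = (3.200 × 7.12)/(3.200 + 7.12) = 2.208 kΩ.

V_th ≈ 9.52 V, R_th ≈ 2.21 kΩ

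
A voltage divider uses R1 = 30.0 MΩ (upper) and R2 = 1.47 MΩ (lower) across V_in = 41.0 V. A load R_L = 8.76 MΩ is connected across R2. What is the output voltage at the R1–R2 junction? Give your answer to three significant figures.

First combine the lower leg with the load: R2 ‖ R_L = 1.259 MΩ.
Now apply the divider: V_out = 41.0 × 0.04027 = 1.651 V.

V_out ≈ 1.65 V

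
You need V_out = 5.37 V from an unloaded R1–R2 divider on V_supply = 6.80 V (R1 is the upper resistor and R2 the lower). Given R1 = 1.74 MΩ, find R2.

Required fraction k = V_out/V_supply = 0.7897.
Rearranging, R2 = R1·k/(1−k) = 1.74 × 3.755 = 6.534 MΩ.

R2 ≈ 6.53 MΩ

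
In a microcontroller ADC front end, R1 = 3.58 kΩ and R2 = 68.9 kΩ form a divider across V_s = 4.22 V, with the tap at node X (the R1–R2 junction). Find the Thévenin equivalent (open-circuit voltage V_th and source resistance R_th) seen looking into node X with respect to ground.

Open-circuit (no load on X): V_th = V_s · R2/(R1 + R2) = 4.22 × 68.9/(3.580 + 68.9) = 4.012 V.
Looking into X with the source shorted: R_th = R1·R2/(R1+R2) = 3.580 × 68.9/72.48 = 3.403 kΩ.

V_th ≈ 4.01 V, R_th ≈ 3.40 kΩ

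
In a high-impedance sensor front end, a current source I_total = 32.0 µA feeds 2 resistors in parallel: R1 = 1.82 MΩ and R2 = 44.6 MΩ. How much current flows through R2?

I ≈ 1.25 µA

Two-branch current divider: I_k = I_total · R_other/(R_1 + R_2).
So I = 32.0 × 1.82/46.42 = 1.255 µA.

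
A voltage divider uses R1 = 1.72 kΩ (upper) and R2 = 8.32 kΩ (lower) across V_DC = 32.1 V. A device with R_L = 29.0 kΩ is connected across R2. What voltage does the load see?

R2 ‖ R_L = (8.32 × 29.0)/(8.32 + 29.0) = 6.465 kΩ.
Voltage divider with the loaded lower leg: V_out = 32.1 × 6.465/(1.72 + 6.465) = 32.1 × 0.7899 = 25.35 V.
(Unloaded it would be 26.6 V; the load pulls it down.)

V_out ≈ 25.4 V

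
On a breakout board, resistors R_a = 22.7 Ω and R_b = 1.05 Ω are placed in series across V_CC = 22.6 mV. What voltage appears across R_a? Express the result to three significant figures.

Series total: ΣR = 22.7 + 1.05 = 23.75 Ω.
Voltage divider: V = V_CC · (22.70 / 23.75) = 22.6 × 0.9558 = 21.60 mV.

V ≈ 21.6 mV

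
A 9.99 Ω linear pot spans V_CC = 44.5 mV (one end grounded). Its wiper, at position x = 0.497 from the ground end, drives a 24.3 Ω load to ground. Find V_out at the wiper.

V_out ≈ 20.1 mV

Lower segment x·R_p = 4.965 Ω; upper segment (1−x)·R_p = 5.025 Ω.
(x·R_p) ‖ R_L = 4.123 Ω.
Loaded-divider output: V_out = 44.5 × 0.4507 = 20.06 mV.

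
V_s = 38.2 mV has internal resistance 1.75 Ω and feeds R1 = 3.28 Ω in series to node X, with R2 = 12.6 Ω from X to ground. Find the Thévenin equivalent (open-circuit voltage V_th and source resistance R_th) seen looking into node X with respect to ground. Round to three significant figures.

R1' = 1.75 + 3.28 = 5.030 Ω (source resistance + R1).
Open-circuit (no load on X): V_th = V_s · R2/(R1' + R2) = 38.2 × 12.6/(5.030 + 12.6) = 27.30 mV.
With V_s suppressed (replaced by a short), R_th = R1' ‖ R2 = (5.030 × 12.6)/(5.030 + 12.6) = 3.595 Ω.

V_th ≈ 27.3 mV, R_th ≈ 3.59 Ω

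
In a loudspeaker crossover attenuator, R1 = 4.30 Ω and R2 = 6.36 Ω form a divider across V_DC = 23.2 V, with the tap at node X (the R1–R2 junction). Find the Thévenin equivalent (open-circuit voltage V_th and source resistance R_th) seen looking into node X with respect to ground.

V_th ≈ 13.8 V, R_th ≈ 2.57 Ω

V_th is the unloaded tap voltage: V_DC · R2/(R1+R2) = 23.2 × 0.5966 = 13.84 V.
Looking into X with the source shorted: R_th = R1·R2/(R1+R2) = 4.300 × 6.36/10.66 = 2.565 Ω.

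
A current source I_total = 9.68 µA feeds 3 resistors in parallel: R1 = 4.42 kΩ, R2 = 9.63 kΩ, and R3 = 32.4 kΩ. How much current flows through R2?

I ≈ 2.78 µA

ΣG = 1/4.42 + 1/9.63 + 1/32.4 = 0.3610.
By the current-divider rule, I = I_total · G_k/ΣG = 9.68 × 0.2877 = 2.785 µA.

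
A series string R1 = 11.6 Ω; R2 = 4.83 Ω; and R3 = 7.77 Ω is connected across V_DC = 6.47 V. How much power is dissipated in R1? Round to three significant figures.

P ≈ 0.829 W

The common current is I = 6.47/24.20 = 0.2674 A.
P(R1) = I²·R1 = (0.2674)² × 11.6 = 0.8292 W.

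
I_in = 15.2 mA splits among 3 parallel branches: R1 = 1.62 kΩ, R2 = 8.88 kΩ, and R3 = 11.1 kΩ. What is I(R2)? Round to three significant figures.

Total conductance ΣG = 1/1.62 + 1/8.88 + 1/11.1 = 0.8200 (units of 1/kΩ).
Current divider: I(R2) = I_in · G_k/ΣG = 15.2 × (0.1126/0.8200) = 15.2 × 0.1373 = 2.087 mA.

I ≈ 2.09 mA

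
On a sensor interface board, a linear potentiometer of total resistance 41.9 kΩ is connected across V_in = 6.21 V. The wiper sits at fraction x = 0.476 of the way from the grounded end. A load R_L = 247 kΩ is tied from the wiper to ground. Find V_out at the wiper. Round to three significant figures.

V_out ≈ 2.84 V

Split the track: R_lower = x·R_p = 19.94 kΩ, R_upper = (1−x)·R_p = 21.96 kΩ.
Lower segment in parallel with the load: 19.94 ‖ 247 = 18.45 kΩ.
Loaded-divider output: V_out = 6.21 × 0.4567 = 2.836 V.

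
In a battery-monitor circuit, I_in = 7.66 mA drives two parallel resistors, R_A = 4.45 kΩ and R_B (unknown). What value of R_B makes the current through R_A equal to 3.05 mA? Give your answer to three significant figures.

In a two-way split, I_A/I_in = R_B/(R_A + R_B).
With f = 0.3982, R_B = R_A · f/(1−f) = 4.45 × 0.6616 = 2.944 kΩ.

R_B ≈ 2.94 kΩ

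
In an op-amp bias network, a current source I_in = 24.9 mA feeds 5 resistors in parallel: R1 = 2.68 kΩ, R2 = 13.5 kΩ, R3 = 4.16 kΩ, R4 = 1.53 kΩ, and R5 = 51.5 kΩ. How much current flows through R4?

Conductances: ΣG = 1/2.68 + 1/13.5 + 1/4.16 + 1/1.53 + 1/51.5 = 1.361 (1/kΩ).
By the current-divider rule, I = I_in · G_k/ΣG = 24.9 × 0.4804 = 11.96 mA.

I ≈ 12.0 mA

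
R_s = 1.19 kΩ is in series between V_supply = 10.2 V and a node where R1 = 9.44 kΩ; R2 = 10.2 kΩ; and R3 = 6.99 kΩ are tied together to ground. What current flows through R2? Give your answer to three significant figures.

Combine the parallel branches: R_p = (1/9.44 + 1/10.2 + 1/6.99)⁻¹ = 2.882 kΩ.
V_A by voltage divider: V_A = 10.2 × 2.882/(1.19 + 2.882) = 7.219 V.
Branch current I = V_A/R2 = 7.219/10.2 = 0.7077 mA.

I ≈ 0.708 mA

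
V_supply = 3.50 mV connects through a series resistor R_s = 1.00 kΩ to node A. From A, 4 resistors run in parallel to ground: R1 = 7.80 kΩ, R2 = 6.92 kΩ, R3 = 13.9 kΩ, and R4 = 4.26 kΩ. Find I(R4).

I ≈ 0.520 µA

Equivalent of the parallel group: R_p = 1.726 kΩ.
V_A = 3.50 × 1.726/2.726 = 2.216 mV.
Branch current I = V_A/R4 = 2.216/4.26 = 0.5202 µA.
(Check via current divider: I_total = 1.284 µA; share G_k/ΣG = 0.4051 → same result.)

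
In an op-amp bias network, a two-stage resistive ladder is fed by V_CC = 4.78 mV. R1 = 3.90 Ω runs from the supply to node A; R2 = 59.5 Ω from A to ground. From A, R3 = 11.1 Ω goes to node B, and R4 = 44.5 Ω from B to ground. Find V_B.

V_B ≈ 3.37 mV

Node A sees R2 in parallel with the series input of stage 2, R3 + R4 = 55.60 Ω.
Effective lower resistance at A: R2 ‖ 55.60 = 28.74 Ω.
So V_A = 4.78 × 0.8805 = 4.209 mV.
Stage 2 is unloaded, so V_B = V_A · R4/(R3+R4) = 4.209 × 44.5/55.60 = 3.369 mV.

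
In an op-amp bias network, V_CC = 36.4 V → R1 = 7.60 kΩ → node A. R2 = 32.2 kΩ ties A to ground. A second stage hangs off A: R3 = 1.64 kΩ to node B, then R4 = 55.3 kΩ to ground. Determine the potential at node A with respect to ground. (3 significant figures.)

V_A ≈ 26.6 V

Node A sees R2 in parallel with the series input of stage 2, R3 + R4 = 56.94 kΩ.
Effective lower resistance at A: R2 ‖ 56.94 = 20.57 kΩ.
First divider: V_A = V_CC · 20.57/(7.60 + 20.57) = 26.58 V.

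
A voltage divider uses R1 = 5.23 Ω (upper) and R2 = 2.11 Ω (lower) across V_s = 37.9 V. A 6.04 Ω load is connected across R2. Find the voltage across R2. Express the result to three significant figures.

R2 ‖ R_L = (2.11 × 6.04)/(2.11 + 6.04) = 1.564 Ω.
Then V_out = V_s · R2'/(R1 + R2') = 37.9 × 1.564/6.794 = 8.724 V.

V_out ≈ 8.72 V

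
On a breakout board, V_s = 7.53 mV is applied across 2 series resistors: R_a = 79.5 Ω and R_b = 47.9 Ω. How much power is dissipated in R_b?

P ≈ 0.167 µW

The common current is I = 7.53/127.4 = 0.05911 mA.
P = I²R = 0.003493 × 47.9 = 0.1673 µW.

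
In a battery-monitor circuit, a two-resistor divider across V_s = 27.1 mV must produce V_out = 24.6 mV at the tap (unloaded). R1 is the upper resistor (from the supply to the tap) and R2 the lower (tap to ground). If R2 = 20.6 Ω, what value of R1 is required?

R1 ≈ 2.09 Ω

V_out/V_s = R2/(R1+R2) = 0.9077.
R1 = R2·(1/k − 1) = 20.6 × 0.1016 = 2.093 Ω.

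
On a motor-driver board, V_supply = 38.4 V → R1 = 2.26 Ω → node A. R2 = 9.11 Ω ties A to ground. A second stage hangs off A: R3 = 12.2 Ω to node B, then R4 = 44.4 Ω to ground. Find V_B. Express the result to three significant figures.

V_B ≈ 23.4 V

Looking into the second stage from A: R3 + R4 = 56.60 Ω appears in parallel with R2.
Effective lower resistance at A: R2 ‖ 56.60 = 7.847 Ω.
So V_A = 38.4 × 0.7764 = 29.81 V.
Then the unloaded second divider: V_B = V_A × R4/(R3+R4) = 29.81 × 0.7845 = 23.39 V.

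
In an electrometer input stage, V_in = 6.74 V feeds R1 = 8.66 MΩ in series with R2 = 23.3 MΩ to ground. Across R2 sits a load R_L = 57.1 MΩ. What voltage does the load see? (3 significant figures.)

V_out ≈ 4.42 V

The load sits in parallel with R2, giving an effective lower resistance R2' = R2·R_L/(R2+R_L) = 16.55 MΩ.
Then V_out = V_in · R2'/(R1 + R2') = 6.74 × 16.55/25.21 = 4.424 V.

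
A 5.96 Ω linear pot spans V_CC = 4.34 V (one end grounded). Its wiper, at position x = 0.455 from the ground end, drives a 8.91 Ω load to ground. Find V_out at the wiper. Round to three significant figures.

V_out ≈ 1.69 V

Lower segment x·R_p = 2.712 Ω; upper segment (1−x)·R_p = 3.248 Ω.
Lower segment in parallel with the load: 2.712 ‖ 8.91 = 2.079 Ω.
V_out = 4.34 × 2.079/(3.248 + 2.079) = 1.694 V.
(Unloaded: V_out = x·V_CC = 1.97 V.)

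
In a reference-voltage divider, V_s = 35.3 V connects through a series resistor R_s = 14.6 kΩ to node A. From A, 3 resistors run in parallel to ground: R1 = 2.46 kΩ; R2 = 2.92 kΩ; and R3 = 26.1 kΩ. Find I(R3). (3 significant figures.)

I ≈ 0.108 mA

Parallel bank: R_p = 1/(1/2.46 + 1/2.92 + 1/26.1) = 1.270 kΩ.
Node voltage V_A = V_s · R_p/(R_s + R_p) = 35.3 × 0.08004 = 2.825 V.
Branch current I = V_A/R3 = 2.825/26.1 = 0.1082 mA.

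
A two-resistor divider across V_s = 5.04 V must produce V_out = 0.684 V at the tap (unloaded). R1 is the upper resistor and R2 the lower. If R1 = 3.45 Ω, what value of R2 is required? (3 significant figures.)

R2 ≈ 0.542 Ω

The divider ratio is R2/(R1+R2) = 0.684/5.04 = 0.1357.
R2 = R1 · 0.1357/(1 − 0.1357) = 0.5417 Ω.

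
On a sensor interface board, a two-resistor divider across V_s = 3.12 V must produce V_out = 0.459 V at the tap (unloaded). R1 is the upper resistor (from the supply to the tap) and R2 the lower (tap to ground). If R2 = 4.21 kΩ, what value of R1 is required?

Required fraction k = V_out/V_s = 0.1471.
R1 = R2·(1/k − 1) = 4.21 × 5.797 = 24.41 kΩ.

R1 ≈ 24.4 kΩ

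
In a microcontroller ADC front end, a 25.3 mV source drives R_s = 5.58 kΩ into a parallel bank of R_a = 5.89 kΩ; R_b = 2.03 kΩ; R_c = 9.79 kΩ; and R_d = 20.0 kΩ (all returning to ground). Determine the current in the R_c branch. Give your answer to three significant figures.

Equivalent of the parallel group: R_p = 1.228 kΩ.
Node voltage V_A = V_supply · R_p/(R_s + R_p) = 25.3 × 0.1803 = 4.563 mV.
Branch current I = V_A/R_c = 4.563/9.79 = 0.4660 µA.
(Equivalently: I_total = 3.716 µA, then current-divider fraction G_k/ΣG = 0.1254.)

I ≈ 0.466 µA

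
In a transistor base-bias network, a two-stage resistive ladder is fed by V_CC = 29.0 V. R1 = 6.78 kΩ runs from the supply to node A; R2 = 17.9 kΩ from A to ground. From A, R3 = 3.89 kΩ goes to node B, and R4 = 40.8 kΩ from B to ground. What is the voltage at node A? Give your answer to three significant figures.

V_A ≈ 18.9 V

The second stage (R3 + R4 = 44.69 kΩ) loads node A in parallel with R2.
Effective lower resistance at A: R2 ‖ 44.69 = 12.78 kΩ.
First divider: V_A = V_CC · 12.78/(6.78 + 12.78) = 18.95 V.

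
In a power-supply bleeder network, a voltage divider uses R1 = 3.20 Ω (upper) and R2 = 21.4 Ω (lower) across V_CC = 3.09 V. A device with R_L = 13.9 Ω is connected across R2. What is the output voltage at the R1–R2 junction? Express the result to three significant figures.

First combine the lower leg with the load: R2 ‖ R_L = 8.427 Ω.
Voltage divider with the loaded lower leg: V_out = 3.09 × 8.427/(3.20 + 8.427) = 3.09 × 0.7248 = 2.240 V.
(Unloaded it would be 2.69 V; the load pulls it down.)

V_out ≈ 2.24 V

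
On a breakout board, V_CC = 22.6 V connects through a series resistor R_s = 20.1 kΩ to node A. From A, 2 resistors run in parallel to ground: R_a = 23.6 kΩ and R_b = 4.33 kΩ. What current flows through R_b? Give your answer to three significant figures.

I ≈ 0.804 mA

Combine the parallel branches: R_p = (1/23.6 + 1/4.33)⁻¹ = 3.659 kΩ.
Node voltage V_A = V_CC · R_p/(R_s + R_p) = 22.6 × 0.1540 = 3.480 V.
Branch current I = V_A/R_b = 3.480/4.33 = 0.8038 mA.
(Check via current divider: I_total = 0.9512 mA; share G_k/ΣG = 0.8450 → same result.)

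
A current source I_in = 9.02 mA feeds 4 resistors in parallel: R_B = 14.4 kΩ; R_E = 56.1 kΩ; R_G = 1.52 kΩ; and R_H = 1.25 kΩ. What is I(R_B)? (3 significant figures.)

I ≈ 0.405 mA

ΣG = 1/14.4 + 1/56.1 + 1/1.52 + 1/1.25 = 1.545.
Current divider: I(R_B) = I_in · G_k/ΣG = 9.02 × (0.06944/1.545) = 9.02 × 0.04494 = 0.4054 mA.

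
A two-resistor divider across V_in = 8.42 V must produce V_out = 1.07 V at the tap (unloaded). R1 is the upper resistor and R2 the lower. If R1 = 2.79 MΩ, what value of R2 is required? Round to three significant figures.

R2 ≈ 0.406 MΩ

The divider ratio is R2/(R1+R2) = 1.07/8.42 = 0.1271.
So R2 = R1 · V_out/(V_in − V_out) = 2.79 × 1.07/(8.42 − 1.07) = 2.79 × 0.1456 = 0.4062 MΩ.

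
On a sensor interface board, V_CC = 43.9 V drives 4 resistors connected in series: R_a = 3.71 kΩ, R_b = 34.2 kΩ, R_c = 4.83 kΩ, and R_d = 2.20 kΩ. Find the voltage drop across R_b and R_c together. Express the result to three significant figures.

ΣR = 3.71 + 34.2 + 4.83 + 2.20 = 44.94 kΩ.
R_{R_b..R_c} = 34.2 + 4.83 = 39.03 kΩ.
By the voltage-divider rule, V = 43.9 × 39.03/44.94 = 38.13 V.

V ≈ 38.1 V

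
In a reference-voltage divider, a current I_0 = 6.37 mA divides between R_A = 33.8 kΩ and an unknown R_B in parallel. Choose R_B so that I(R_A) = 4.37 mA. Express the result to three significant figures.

Two-branch current divider: I_A = I_0 · R_B/(R_A + R_B).
4.37/6.37 = R_B/(R_A + R_B) → R_B = R_A · (0.6860)/(1 − 0.6860) = 33.8 × 2.185 = 73.85 kΩ.

R_B ≈ 73.9 kΩ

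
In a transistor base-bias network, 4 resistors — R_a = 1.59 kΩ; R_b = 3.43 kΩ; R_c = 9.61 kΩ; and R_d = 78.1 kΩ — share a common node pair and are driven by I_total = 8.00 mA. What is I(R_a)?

I ≈ 4.85 mA

ΣG = 1/1.59 + 1/3.43 + 1/9.61 + 1/78.1 = 1.037.
Current divider: I(R_a) = I_total · G_k/ΣG = 8.00 × (0.6289/1.037) = 8.00 × 0.6063 = 4.850 mA.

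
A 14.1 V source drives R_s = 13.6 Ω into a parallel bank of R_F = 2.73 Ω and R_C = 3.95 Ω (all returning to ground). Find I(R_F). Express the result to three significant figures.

I ≈ 0.548 A

Parallel bank: R_p = 1/(1/2.73 + 1/3.95) = 1.614 Ω.
Node voltage V_A = V_supply · R_p/(R_s + R_p) = 14.1 × 0.1061 = 1.496 V.
Branch current I = V_A/R_F = 1.496/2.73 = 0.5480 A.
(Check via current divider: I_total = 0.9268 A; share G_k/ΣG = 0.5913 → same result.)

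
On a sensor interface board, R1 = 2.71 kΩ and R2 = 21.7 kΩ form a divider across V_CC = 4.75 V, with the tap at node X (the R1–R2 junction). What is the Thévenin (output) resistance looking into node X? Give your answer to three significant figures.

R_th ≈ 2.41 kΩ

Looking into X with the source shorted: R_th = R1·R2/(R1+R2) = 2.710 × 21.7/24.41 = 2.409 kΩ.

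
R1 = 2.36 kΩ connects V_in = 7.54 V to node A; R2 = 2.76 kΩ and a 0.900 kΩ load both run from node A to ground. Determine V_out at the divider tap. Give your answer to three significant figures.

V_out ≈ 1.68 V

The load sits in parallel with R2, giving an effective lower resistance R2' = R2·R_L/(R2+R_L) = 0.6787 kΩ.
Voltage divider with the loaded lower leg: V_out = 7.54 × 0.6787/(2.36 + 0.6787) = 7.54 × 0.2233 = 1.684 V.
(Unloaded it would be 4.06 V; the load pulls it down.)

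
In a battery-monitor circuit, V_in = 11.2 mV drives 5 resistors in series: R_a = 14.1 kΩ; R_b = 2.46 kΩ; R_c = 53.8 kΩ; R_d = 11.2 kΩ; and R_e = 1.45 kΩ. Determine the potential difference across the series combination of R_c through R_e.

V ≈ 8.97 mV

Total series resistance ΣR = 14.1 + 2.46 + 53.8 + 11.2 + 1.45 = 83.01 kΩ.
R_{R_c..R_e} = 53.8 + 11.2 + 1.45 = 66.45 kΩ.
Voltage divider: V = V_in · (66.45 / 83.01) = 11.2 × 0.8005 = 8.966 mV.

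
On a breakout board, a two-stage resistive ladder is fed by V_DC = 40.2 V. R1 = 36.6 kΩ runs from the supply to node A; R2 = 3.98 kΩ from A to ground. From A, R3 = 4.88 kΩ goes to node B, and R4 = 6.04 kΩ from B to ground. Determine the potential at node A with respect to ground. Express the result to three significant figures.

V_A ≈ 2.97 V

Looking into the second stage from A: R3 + R4 = 10.92 kΩ appears in parallel with R2.
R2 ‖ (R3+R4) = 2.917 kΩ.
First divider: V_A = V_DC · 2.917/(36.6 + 2.917) = 2.967 V.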